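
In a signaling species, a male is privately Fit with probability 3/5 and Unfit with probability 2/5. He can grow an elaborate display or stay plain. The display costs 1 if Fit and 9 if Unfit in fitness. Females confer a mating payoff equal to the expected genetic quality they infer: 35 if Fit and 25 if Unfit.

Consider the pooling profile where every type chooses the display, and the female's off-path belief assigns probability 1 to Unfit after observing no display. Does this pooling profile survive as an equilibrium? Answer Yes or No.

On path, the female holds the prior and pays 3/5·35 + 2/5·25 = 31. Off path (no display), believing Unfit, it pays 25.
Fit: the display nets 31 − 1 = 30; no display nets 25. Fit stays.
Unfit: the display nets 31 − 9 = 22; no display nets 25. Unfit would deviate.
A type deviates, so pooling fails.

No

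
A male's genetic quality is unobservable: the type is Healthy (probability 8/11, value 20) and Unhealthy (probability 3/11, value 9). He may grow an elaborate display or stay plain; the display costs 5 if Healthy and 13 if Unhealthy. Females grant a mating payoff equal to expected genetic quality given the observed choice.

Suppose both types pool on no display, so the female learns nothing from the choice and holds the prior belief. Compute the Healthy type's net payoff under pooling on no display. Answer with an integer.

Pooled mating payoff = 8/11·20 + 3/11·9 = 17.
Healthy pays no cost for no display, so net payoff = 17.

17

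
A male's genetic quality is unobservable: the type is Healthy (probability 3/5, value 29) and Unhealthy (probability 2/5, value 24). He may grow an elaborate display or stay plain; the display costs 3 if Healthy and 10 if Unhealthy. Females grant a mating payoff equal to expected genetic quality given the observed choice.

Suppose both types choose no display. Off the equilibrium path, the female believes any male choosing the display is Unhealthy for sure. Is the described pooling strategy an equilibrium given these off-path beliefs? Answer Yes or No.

Yes

On path, the female holds the prior and pays 3/5·29 + 2/5·24 = 27. Off path (the display), believing Unhealthy, it pays 24.
Healthy: no display nets 27; the display nets 24 − 3 = 21. Healthy stays.
Unhealthy: no display nets 27; the display nets 24 − 10 = 14. Unhealthy stays.
No type deviates, so pooling is sustained.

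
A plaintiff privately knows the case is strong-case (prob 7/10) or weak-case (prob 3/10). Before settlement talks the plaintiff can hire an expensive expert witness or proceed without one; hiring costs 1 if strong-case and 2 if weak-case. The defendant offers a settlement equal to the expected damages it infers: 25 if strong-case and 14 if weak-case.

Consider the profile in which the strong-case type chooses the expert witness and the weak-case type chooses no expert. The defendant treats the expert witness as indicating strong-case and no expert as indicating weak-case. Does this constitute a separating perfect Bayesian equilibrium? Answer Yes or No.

Under these beliefs, the expert witness earns settlement 25 and no expert earns settlement 14.
strong-case: the expert witness nets 25 − 1 = 24; no expert nets 14. strong-case prefers the expert witness.
weak-case: the expert witness nets 25 − 2 = 23; no expert nets 14. weak-case would deviate to the expert witness.
weak-case has a profitable deviation, so the profile is not an equilibrium.

No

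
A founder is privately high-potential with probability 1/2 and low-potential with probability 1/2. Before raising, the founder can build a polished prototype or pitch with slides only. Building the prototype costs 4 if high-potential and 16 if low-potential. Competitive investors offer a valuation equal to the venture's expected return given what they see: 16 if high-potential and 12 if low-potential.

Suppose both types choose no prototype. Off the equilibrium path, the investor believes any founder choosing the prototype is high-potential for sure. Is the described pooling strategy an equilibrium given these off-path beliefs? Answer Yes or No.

On path, the investor holds the prior and pays 1/2·16 + 1/2·12 = 14. Off path (the prototype), believing high-potential, it pays 16.
high-potential: no prototype nets 14; the prototype nets 16 − 4 = 12. high-potential stays.
low-potential: no prototype nets 14; the prototype nets 16 − 16 = 0. low-potential stays.
No type deviates, so pooling is sustained.

Yes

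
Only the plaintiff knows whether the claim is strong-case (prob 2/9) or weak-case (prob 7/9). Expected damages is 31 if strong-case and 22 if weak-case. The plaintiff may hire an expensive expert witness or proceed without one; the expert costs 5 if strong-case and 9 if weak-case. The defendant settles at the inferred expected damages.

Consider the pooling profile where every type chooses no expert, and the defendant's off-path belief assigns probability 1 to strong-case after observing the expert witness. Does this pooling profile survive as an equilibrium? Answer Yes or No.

On path, the defendant holds the prior and pays 2/9·31 + 7/9·22 = 24. Off path (the expert witness), believing strong-case, it pays 31.
strong-case: no expert nets 24; the expert witness nets 31 − 5 = 26. strong-case would deviate.
weak-case: no expert nets 24; the expert witness nets 31 − 9 = 22. weak-case stays.
A type deviates, so pooling fails.

No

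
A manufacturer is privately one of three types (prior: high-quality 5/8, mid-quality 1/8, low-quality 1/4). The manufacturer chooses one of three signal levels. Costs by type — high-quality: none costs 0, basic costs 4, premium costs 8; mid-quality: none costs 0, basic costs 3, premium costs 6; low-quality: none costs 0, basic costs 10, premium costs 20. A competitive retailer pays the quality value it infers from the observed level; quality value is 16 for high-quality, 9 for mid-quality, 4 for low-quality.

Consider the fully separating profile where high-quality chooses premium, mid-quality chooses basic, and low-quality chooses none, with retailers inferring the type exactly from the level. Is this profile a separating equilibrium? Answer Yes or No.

No

Separating prices: premium → 16, basic → 9, none → 4.
high-quality (assigned premium): none: 4 − 0 = 4; basic: 9 − 4 = 5; premium: 16 − 8 = 8. high-quality stays.
mid-quality (assigned basic): none: 4 − 0 = 4; basic: 9 − 3 = 6; premium: 16 − 6 = 10. mid-quality prefers premium.
low-quality (assigned none): none: 4 − 0 = 4; basic: 9 − 10 = -1; premium: 16 − 20 = -4. low-quality stays.
At least one type deviates; the separating profile fails.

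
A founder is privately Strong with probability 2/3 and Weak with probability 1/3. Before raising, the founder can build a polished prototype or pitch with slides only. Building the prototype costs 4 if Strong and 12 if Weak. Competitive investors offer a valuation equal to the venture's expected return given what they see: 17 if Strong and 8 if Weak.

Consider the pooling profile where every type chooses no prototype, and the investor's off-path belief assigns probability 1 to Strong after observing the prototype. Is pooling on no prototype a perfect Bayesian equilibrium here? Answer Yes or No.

Yes

On path, the investor holds the prior and pays 2/3·17 + 1/3·8 = 14. Off path (the prototype), believing Strong, it pays 17.
Strong: no prototype nets 14; the prototype nets 17 − 4 = 13. Strong stays.
Weak: no prototype nets 14; the prototype nets 17 − 12 = 5. Weak stays.
No type deviates, so pooling is sustained.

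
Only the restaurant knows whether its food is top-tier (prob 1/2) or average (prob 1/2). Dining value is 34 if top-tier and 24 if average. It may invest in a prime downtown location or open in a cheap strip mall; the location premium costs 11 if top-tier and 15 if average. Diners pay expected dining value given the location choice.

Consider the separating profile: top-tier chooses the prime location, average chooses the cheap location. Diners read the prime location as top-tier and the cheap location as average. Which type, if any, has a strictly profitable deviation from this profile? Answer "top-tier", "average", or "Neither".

top-tier

The prime location pays 34; the cheap location pays 24.
top-tier: assigned the prime location, nets 34 − 11 = 23; deviating to the cheap location nets 24.
average: assigned the cheap location, nets 24; deviating to the prime location nets 34 − 15 = 19.
The top-tier type gains 1 by deviating.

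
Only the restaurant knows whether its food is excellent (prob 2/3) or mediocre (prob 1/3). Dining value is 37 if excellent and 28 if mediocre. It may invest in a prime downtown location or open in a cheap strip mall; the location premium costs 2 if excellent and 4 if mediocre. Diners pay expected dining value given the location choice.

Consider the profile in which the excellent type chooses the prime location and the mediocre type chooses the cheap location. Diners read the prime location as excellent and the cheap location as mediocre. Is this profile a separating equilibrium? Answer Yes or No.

No

Under these beliefs, the prime location earns price premium 37 and the cheap location earns price premium 28.
excellent: the prime location nets 37 − 2 = 35; the cheap location nets 28. excellent prefers the prime location.
mediocre: the prime location nets 37 − 4 = 33; the cheap location nets 28. mediocre would deviate to the prime location.
mediocre has a profitable deviation, so the profile is not an equilibrium.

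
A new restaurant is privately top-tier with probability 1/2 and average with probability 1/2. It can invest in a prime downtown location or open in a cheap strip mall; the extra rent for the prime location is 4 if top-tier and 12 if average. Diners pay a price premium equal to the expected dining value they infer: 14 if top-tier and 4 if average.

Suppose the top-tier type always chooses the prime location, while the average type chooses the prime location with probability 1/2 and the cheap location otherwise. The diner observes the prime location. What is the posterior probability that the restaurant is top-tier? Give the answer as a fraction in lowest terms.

P(the prime location) = (1/2)·1 + (1/2)·(1/2) = 3/4.
By Bayes' rule, P(top-tier | the prime location) = (1/2) / (3/4) = 2/3.

2/3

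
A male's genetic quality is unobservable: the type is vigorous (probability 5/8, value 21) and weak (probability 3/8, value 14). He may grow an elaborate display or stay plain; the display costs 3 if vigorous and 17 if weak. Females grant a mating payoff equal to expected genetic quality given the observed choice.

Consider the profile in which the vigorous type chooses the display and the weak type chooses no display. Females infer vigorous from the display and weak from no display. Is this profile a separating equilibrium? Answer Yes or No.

Yes

Under these beliefs, the display earns mating payoff 21 and no display earns mating payoff 14.
vigorous: the display nets 21 − 3 = 18; no display nets 14. vigorous prefers the display.
weak: the display nets 21 − 17 = 4; no display nets 14. weak prefers no display.
Neither type deviates, so the separating profile is an equilibrium.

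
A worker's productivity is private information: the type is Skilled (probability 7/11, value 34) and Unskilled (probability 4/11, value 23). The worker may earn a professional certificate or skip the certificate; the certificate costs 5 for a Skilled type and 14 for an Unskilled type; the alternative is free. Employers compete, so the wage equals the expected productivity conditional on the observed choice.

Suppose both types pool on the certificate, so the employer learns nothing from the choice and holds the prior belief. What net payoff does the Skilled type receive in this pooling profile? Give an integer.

Pooled wage = 7/11·34 + 4/11·23 = 30.
Skilled pays cost 5 for the certificate, so net payoff = 30 − 5 = 25.

25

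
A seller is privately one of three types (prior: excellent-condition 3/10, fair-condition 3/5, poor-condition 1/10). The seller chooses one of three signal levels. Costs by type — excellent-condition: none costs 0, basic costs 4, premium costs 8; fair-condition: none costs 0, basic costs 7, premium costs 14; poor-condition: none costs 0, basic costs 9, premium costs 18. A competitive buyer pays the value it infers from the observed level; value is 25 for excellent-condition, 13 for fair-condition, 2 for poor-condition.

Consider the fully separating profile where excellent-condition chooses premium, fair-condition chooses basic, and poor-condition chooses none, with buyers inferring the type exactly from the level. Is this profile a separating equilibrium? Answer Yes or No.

Separating prices: premium → 25, basic → 13, none → 2.
excellent-condition (assigned premium): none: 2 − 0 = 2; basic: 13 − 4 = 9; premium: 25 − 8 = 17. excellent-condition stays.
fair-condition (assigned basic): none: 2 − 0 = 2; basic: 13 − 7 = 6; premium: 25 − 14 = 11. fair-condition prefers premium.
poor-condition (assigned none): none: 2 − 0 = 2; basic: 13 − 9 = 4; premium: 25 − 18 = 7. poor-condition prefers premium.
At least one type deviates; the separating profile fails.

No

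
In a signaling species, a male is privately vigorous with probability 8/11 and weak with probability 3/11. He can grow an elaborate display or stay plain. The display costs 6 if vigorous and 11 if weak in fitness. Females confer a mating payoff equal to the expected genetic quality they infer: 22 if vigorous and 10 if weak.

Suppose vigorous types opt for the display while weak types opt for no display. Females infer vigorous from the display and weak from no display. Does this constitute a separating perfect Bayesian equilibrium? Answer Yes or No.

No

Under these beliefs, the display earns mating payoff 22 and no display earns mating payoff 10.
vigorous: the display nets 22 − 6 = 16; no display nets 10. vigorous prefers the display.
weak: the display nets 22 − 11 = 11; no display nets 10. weak would deviate to the display.
weak has a profitable deviation, so the profile is not an equilibrium.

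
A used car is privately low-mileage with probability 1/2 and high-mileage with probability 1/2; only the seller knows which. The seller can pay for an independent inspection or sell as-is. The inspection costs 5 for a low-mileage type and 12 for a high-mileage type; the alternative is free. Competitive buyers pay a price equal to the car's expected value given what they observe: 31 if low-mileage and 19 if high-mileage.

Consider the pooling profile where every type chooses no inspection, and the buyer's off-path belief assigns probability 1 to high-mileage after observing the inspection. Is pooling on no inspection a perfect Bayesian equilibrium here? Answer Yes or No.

Yes

On path, the buyer holds the prior and pays 1/2·31 + 1/2·19 = 25. Off path (the inspection), believing high-mileage, it pays 19.
low-mileage: no inspection nets 25; the inspection nets 19 − 5 = 14. low-mileage stays.
high-mileage: no inspection nets 25; the inspection nets 19 − 12 = 7. high-mileage stays.
No type deviates, so pooling is sustained.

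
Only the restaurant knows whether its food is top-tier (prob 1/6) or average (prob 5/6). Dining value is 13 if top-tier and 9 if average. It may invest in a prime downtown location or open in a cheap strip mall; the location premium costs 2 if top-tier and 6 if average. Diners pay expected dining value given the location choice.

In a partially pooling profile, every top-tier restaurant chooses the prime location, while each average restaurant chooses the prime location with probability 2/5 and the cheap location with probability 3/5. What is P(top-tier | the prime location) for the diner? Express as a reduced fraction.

P(the prime location) = (1/6)·1 + (5/6)·(2/5) = 1/2.
By Bayes' rule, P(top-tier | the prime location) = (1/6) / (1/2) = 1/3.

1/3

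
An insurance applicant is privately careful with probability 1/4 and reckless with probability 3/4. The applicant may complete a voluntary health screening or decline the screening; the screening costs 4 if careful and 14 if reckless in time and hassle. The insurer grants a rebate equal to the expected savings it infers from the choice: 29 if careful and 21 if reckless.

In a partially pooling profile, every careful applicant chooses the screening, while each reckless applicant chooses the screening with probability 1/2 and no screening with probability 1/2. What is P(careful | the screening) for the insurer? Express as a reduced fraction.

2/5

P(the screening) = (1/4)·1 + (3/4)·(1/2) = 5/8.
By Bayes' rule, P(careful | the screening) = (1/4) / (5/8) = 2/5.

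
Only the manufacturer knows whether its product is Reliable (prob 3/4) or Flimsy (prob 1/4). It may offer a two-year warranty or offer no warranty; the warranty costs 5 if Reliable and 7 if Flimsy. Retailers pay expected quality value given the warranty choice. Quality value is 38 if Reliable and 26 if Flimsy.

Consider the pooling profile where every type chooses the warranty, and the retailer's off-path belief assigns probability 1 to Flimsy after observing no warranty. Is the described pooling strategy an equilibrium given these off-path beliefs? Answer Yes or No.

On path, the retailer holds the prior and pays 3/4·38 + 1/4·26 = 35. Off path (no warranty), believing Flimsy, it pays 26.
Reliable: the warranty nets 35 − 5 = 30; no warranty nets 26. Reliable stays.
Flimsy: the warranty nets 35 − 7 = 28; no warranty nets 26. Flimsy stays.
No type deviates, so pooling is sustained.

Yes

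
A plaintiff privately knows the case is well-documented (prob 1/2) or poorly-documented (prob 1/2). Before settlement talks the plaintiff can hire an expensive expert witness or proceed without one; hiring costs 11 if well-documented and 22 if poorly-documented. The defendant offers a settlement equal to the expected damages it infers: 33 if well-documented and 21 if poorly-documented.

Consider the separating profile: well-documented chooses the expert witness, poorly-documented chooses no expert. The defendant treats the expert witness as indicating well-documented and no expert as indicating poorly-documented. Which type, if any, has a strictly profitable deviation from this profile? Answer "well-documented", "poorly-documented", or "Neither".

The expert witness pays 33; no expert pays 21.
well-documented: assigned the expert witness, nets 33 − 11 = 22; deviating to no expert nets 21.
poorly-documented: assigned no expert, nets 21; deviating to the expert witness nets 33 − 22 = 11.
Both types strictly prefer their assigned action; no profitable deviation.

Neither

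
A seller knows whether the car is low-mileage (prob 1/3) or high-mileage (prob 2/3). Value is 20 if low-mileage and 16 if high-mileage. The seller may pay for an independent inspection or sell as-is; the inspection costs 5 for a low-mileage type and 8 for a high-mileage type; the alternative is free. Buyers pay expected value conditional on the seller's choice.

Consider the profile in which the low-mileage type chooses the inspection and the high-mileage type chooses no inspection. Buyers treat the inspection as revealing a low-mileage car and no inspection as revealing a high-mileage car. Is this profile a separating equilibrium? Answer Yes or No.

No

Under these beliefs, the inspection earns price 20 and no inspection earns price 16.
low-mileage: the inspection nets 20 − 5 = 15; no inspection nets 16. low-mileage would deviate to no inspection.
high-mileage: the inspection nets 20 − 8 = 12; no inspection nets 16. high-mileage prefers no inspection.
low-mileage has a profitable deviation, so the profile is not an equilibrium.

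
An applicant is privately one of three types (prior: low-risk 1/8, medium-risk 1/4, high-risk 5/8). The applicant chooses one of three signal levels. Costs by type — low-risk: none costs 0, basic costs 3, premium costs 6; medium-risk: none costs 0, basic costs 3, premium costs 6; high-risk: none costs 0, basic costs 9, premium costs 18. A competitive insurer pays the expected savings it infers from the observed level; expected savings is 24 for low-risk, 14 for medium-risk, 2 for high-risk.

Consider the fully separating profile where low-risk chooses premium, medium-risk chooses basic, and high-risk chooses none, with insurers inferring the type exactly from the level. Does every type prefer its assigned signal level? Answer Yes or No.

Separating rebates: premium → 24, basic → 14, none → 2.
low-risk (assigned premium): none: 2 − 0 = 2; basic: 14 − 3 = 11; premium: 24 − 6 = 18. low-risk stays.
medium-risk (assigned basic): none: 2 − 0 = 2; basic: 14 − 3 = 11; premium: 24 − 6 = 18. medium-risk prefers premium.
high-risk (assigned none): none: 2 − 0 = 2; basic: 14 − 9 = 5; premium: 24 − 18 = 6. high-risk prefers premium.
At least one type deviates; the separating profile fails.

No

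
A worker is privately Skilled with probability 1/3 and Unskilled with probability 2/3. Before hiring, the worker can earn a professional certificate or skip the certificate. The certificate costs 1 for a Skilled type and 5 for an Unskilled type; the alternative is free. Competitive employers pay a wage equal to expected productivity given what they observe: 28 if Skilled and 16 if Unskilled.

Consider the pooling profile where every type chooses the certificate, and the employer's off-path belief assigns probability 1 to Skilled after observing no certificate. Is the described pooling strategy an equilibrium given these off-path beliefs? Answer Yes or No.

No

On path, the employer holds the prior and pays 1/3·28 + 2/3·16 = 20. Off path (no certificate), believing Skilled, it pays 28.
Skilled: the certificate nets 20 − 1 = 19; no certificate nets 28. Skilled would deviate.
Unskilled: the certificate nets 20 − 5 = 15; no certificate nets 28. Unskilled would deviate.
A type deviates, so pooling fails.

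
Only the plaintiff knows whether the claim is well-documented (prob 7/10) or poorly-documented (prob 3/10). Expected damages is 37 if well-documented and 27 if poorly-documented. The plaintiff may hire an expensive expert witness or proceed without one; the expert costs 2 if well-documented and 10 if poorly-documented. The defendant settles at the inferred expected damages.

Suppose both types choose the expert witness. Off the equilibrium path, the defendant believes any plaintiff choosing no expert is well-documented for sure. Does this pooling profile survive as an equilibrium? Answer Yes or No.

On path, the defendant holds the prior and pays 7/10·37 + 3/10·27 = 34. Off path (no expert), believing well-documented, it pays 37.
well-documented: the expert witness nets 34 − 2 = 32; no expert nets 37. well-documented would deviate.
poorly-documented: the expert witness nets 34 − 10 = 24; no expert nets 37. poorly-documented would deviate.
A type deviates, so pooling fails.

No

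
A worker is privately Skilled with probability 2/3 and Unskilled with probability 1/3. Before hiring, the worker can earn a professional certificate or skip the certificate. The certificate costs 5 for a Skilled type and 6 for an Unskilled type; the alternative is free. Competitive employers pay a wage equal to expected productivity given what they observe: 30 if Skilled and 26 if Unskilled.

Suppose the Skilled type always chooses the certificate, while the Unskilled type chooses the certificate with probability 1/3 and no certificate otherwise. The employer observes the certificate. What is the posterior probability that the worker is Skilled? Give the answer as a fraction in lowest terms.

P(the certificate) = (2/3)·1 + (1/3)·(1/3) = 7/9.
By Bayes' rule, P(Skilled | the certificate) = (2/3) / (7/9) = 6/7.

6/7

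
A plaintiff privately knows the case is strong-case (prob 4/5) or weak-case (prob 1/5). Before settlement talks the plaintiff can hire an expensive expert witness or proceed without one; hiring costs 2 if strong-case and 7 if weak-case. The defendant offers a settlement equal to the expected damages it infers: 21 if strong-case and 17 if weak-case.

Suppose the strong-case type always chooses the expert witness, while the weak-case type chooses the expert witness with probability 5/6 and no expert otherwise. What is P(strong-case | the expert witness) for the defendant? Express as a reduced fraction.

24/29

P(the expert witness) = (4/5)·1 + (1/5)·(5/6) = 29/30.
By Bayes' rule, P(strong-case | the expert witness) = (4/5) / (29/30) = 24/29.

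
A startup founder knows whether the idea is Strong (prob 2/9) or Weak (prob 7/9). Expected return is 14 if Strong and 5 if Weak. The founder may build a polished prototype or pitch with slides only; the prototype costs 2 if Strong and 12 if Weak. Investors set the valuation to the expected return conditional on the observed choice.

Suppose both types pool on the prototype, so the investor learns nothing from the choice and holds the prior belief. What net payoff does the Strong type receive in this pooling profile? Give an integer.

5

Pooled valuation = 2/9·14 + 7/9·5 = 7.
Strong pays cost 2 for the prototype, so net payoff = 7 − 2 = 5.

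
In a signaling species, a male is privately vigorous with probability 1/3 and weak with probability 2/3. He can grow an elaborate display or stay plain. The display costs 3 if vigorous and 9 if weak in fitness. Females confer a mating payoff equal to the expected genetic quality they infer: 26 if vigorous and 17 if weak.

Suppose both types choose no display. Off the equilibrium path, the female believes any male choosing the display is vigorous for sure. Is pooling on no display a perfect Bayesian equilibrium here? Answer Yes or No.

No

On path, the female holds the prior and pays 1/3·26 + 2/3·17 = 20. Off path (the display), believing vigorous, it pays 26.
vigorous: no display nets 20; the display nets 26 − 3 = 23. vigorous would deviate.
weak: no display nets 20; the display nets 26 − 9 = 17. weak stays.
A type deviates, so pooling fails.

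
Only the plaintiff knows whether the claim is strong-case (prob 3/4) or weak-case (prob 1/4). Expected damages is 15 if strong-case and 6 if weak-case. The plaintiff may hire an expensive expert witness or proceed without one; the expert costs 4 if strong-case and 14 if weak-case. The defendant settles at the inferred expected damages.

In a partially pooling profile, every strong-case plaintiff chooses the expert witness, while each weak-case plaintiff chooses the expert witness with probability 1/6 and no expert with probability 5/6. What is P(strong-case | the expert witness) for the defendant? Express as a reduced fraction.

18/19

P(the expert witness) = (3/4)·1 + (1/4)·(1/6) = 19/24.
By Bayes' rule, P(strong-case | the expert witness) = (3/4) / (19/24) = 18/19.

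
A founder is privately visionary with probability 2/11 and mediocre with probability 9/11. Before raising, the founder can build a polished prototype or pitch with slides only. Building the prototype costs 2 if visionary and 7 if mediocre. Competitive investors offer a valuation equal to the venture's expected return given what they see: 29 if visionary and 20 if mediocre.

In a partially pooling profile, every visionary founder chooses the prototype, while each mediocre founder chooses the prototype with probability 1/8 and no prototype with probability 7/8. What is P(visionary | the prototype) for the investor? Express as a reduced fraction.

16/25

P(the prototype) = (2/11)·1 + (9/11)·(1/8) = 25/88.
By Bayes' rule, P(visionary | the prototype) = (2/11) / (25/88) = 16/25.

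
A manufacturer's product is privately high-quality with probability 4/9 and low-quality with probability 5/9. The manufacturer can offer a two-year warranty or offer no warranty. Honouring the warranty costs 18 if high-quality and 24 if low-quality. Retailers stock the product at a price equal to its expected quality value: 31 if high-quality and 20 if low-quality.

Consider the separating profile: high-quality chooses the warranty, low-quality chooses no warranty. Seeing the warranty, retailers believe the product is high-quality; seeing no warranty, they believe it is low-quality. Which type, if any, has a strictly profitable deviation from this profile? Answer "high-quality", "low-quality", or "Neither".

high-quality

The warranty pays 31; no warranty pays 20.
high-quality: assigned the warranty, nets 31 − 18 = 13; deviating to no warranty nets 20.
low-quality: assigned no warranty, nets 20; deviating to the warranty nets 31 − 24 = 7.
The high-quality type gains 7 by deviating.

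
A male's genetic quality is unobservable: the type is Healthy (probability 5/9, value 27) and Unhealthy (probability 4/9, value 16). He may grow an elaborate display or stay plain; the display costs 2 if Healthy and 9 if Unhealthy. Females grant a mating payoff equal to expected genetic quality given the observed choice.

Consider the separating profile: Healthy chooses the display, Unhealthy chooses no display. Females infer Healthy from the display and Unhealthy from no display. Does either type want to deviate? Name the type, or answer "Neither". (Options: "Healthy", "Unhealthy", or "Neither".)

Unhealthy

The display pays 27; no display pays 16.
Healthy: assigned the display, nets 27 − 2 = 25; deviating to no display nets 16.
Unhealthy: assigned no display, nets 16; deviating to the display nets 27 − 9 = 18.
The Unhealthy type gains 2 by deviating.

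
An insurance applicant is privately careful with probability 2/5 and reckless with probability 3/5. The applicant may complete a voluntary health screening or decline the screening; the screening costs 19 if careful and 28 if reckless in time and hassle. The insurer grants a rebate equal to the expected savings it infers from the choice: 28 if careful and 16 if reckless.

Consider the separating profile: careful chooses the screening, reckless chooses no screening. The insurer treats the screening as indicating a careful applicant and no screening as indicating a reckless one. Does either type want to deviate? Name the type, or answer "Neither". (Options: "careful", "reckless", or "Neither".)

The screening pays 28; no screening pays 16.
careful: assigned the screening, nets 28 − 19 = 9; deviating to no screening nets 16.
reckless: assigned no screening, nets 16; deviating to the screening nets 28 − 28 = 0.
The careful type gains 7 by deviating.

careful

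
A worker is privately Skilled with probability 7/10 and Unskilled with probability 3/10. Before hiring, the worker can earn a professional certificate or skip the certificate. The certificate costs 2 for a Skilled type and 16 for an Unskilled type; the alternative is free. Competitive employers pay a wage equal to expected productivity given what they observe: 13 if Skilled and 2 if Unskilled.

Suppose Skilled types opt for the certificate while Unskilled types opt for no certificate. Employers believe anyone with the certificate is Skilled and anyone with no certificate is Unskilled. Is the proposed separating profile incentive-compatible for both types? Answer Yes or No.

Under these beliefs, the certificate earns wage 13 and no certificate earns wage 2.
Skilled: the certificate nets 13 − 2 = 11; no certificate nets 2. Skilled prefers the certificate.
Unskilled: the certificate nets 13 − 16 = -3; no certificate nets 2. Unskilled prefers no certificate.
Neither type deviates, so the separating profile is an equilibrium.

Yes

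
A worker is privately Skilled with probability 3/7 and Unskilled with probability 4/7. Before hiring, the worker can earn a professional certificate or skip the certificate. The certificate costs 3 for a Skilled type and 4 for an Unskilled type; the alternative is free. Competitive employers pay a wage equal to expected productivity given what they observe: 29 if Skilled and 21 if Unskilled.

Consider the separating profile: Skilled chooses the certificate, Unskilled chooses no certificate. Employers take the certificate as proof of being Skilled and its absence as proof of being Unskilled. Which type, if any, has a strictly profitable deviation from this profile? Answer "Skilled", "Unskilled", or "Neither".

Unskilled

The certificate pays 29; no certificate pays 21.
Skilled: assigned the certificate, nets 29 − 3 = 26; deviating to no certificate nets 21.
Unskilled: assigned no certificate, nets 21; deviating to the certificate nets 29 − 4 = 25.
The Unskilled type gains 4 by deviating.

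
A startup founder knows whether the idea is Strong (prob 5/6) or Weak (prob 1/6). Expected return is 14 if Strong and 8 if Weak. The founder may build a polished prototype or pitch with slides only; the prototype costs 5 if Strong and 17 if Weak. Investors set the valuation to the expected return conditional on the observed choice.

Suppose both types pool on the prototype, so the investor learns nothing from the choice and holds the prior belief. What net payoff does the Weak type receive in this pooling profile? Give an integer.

-4

Pooled valuation = 5/6·14 + 1/6·8 = 13.
Weak pays cost 17 for the prototype, so net payoff = 13 − 17 = -4.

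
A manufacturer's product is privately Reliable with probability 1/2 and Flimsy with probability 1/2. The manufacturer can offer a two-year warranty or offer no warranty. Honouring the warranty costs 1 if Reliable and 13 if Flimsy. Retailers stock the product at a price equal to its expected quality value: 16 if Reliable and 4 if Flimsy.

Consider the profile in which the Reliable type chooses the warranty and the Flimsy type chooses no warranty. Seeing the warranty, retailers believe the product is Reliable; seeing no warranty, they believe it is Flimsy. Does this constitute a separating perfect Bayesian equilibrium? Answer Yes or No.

Yes

Under these beliefs, the warranty earns price 16 and no warranty earns price 4.
Reliable: the warranty nets 16 − 1 = 15; no warranty nets 4. Reliable prefers the warranty.
Flimsy: the warranty nets 16 − 13 = 3; no warranty nets 4. Flimsy prefers no warranty.
Neither type deviates, so the separating profile is an equilibrium.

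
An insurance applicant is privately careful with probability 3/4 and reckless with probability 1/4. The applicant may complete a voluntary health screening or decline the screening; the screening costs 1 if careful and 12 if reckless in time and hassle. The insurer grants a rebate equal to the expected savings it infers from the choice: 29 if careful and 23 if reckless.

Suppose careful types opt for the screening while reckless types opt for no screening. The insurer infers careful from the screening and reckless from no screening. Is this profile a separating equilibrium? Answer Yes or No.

Yes

Under these beliefs, the screening earns rebate 29 and no screening earns rebate 23.
careful: the screening nets 29 − 1 = 28; no screening nets 23. careful prefers the screening.
reckless: the screening nets 29 − 12 = 17; no screening nets 23. reckless prefers no screening.
Neither type deviates, so the separating profile is an equilibrium.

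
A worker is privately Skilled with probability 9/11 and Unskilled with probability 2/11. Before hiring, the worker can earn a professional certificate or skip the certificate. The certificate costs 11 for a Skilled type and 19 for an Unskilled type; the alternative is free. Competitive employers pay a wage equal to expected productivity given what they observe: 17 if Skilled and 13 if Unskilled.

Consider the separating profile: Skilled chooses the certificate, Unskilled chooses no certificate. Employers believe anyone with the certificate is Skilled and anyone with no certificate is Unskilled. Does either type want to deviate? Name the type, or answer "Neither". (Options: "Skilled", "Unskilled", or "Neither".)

The certificate pays 17; no certificate pays 13.
Skilled: assigned the certificate, nets 17 − 11 = 6; deviating to no certificate nets 13.
Unskilled: assigned no certificate, nets 13; deviating to the certificate nets 17 − 19 = -2.
The Skilled type gains 7 by deviating.

Skilled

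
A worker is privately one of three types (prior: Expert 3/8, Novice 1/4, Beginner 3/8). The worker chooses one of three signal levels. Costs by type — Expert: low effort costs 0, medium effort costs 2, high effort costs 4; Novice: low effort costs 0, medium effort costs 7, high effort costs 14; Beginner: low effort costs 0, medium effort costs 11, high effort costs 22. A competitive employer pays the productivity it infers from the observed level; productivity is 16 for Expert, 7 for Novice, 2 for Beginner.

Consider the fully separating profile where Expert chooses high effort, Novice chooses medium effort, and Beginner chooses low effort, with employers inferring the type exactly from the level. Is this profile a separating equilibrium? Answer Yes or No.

Separating wages: high effort → 16, medium effort → 7, low effort → 2.
Expert (assigned high effort): low effort: 2 − 0 = 2; medium effort: 7 − 2 = 5; high effort: 16 − 4 = 12. Expert stays.
Novice (assigned medium effort): low effort: 2 − 0 = 2; medium effort: 7 − 7 = 0; high effort: 16 − 14 = 2. Novice prefers low effort.
Beginner (assigned low effort): low effort: 2 − 0 = 2; medium effort: 7 − 11 = -4; high effort: 16 − 22 = -6. Beginner stays.
At least one type deviates; the separating profile fails.

No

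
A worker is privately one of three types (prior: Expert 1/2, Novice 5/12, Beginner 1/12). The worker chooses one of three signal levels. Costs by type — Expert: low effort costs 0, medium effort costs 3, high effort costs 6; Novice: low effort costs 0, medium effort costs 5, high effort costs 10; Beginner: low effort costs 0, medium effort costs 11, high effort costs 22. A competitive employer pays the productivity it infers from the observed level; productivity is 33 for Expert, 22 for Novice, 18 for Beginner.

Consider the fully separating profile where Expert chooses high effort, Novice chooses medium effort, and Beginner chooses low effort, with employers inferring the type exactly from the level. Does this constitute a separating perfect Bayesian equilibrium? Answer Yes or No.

Separating wages: high effort → 33, medium effort → 22, low effort → 18.
Expert (assigned high effort): low effort: 18 − 0 = 18; medium effort: 22 − 3 = 19; high effort: 33 − 6 = 27. Expert stays.
Novice (assigned medium effort): low effort: 18 − 0 = 18; medium effort: 22 − 5 = 17; high effort: 33 − 10 = 23. Novice prefers high effort.
Beginner (assigned low effort): low effort: 18 − 0 = 18; medium effort: 22 − 11 = 11; high effort: 33 − 22 = 11. Beginner stays.
At least one type deviates; the separating profile fails.

No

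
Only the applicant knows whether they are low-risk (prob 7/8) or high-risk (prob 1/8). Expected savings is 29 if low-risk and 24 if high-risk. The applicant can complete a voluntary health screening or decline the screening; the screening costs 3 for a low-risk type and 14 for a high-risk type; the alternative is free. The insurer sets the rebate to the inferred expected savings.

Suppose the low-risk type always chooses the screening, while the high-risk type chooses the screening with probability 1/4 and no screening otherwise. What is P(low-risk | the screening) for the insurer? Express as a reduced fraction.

P(the screening) = (7/8)·1 + (1/8)·(1/4) = 29/32.
By Bayes' rule, P(low-risk | the screening) = (7/8) / (29/32) = 28/29.

28/29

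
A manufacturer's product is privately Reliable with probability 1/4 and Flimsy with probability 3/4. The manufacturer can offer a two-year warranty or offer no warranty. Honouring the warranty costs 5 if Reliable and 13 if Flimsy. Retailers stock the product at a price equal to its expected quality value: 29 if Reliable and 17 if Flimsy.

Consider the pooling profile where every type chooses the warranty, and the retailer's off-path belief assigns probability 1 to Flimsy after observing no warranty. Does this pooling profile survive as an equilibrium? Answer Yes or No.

On path, the retailer holds the prior and pays 1/4·29 + 3/4·17 = 20. Off path (no warranty), believing Flimsy, it pays 17.
Reliable: the warranty nets 20 − 5 = 15; no warranty nets 17. Reliable would deviate.
Flimsy: the warranty nets 20 − 13 = 7; no warranty nets 17. Flimsy would deviate.
A type deviates, so pooling fails.

No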